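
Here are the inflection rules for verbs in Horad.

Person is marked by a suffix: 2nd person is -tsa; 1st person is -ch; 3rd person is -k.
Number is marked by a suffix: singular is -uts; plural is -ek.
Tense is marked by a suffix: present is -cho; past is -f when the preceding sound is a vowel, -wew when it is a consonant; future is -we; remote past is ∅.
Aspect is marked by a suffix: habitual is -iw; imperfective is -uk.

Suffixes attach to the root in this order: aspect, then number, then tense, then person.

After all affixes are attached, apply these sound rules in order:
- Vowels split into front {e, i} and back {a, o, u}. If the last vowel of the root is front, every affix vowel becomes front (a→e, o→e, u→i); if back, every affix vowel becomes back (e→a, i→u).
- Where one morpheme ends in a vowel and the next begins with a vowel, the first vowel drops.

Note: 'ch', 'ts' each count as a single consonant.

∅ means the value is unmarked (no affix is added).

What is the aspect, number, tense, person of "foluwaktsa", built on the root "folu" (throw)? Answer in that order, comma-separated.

habitual, plural, remote past, 2nd person

Segment: folu-iw-ek-tsa.
aspect: -iw → habitual.
number: -ek → plural.
tense: ∅ → remote past.
person: -tsa → 2nd person.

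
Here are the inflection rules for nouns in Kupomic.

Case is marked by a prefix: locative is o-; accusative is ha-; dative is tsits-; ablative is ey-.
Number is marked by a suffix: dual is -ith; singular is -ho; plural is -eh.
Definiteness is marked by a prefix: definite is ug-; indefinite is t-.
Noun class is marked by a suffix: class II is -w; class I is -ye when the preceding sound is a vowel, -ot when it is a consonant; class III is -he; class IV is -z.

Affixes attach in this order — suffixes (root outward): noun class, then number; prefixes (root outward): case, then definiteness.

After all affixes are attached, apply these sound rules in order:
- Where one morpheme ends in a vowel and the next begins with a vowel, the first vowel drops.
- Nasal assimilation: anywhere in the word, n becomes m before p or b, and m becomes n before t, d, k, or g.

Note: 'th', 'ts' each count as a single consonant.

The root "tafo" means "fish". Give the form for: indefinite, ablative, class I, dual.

Attach noun class class I -ye (after vowel 'o') → tafoye.
Attach case ablative ey- → eytafoye.
Attach number dual -ith → eytafoyeith.
Attach definiteness indefinite t- → teytafoyeith.
Apply vowel deletion: teytafoyeith → teytafoyith.
Nasal assimilation: no change.

teytafoyith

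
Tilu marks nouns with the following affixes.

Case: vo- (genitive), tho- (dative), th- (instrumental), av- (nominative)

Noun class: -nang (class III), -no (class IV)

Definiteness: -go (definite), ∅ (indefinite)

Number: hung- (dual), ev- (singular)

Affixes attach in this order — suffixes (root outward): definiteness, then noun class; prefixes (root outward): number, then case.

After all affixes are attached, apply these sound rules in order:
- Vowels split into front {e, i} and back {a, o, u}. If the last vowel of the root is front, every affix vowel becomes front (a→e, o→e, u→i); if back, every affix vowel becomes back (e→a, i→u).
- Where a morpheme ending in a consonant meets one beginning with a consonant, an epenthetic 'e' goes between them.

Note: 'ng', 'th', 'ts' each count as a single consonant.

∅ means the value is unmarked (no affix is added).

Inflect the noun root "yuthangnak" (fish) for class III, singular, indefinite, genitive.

voaveyuthangnakenang

Attach number singular ev- → evyuthangnak.
definiteness = indefinite: zero marking, form stays evyuthangnak.
Attach case genitive vo- → voevyuthangnak.
Attach noun class class III -nang → voevyuthangnaknang.
Apply vowel harmony: voevyuthangnaknang → voavyuthangnaknang.
Apply epenthesis: voavyuthangnaknang → voaveyuthangnakenang.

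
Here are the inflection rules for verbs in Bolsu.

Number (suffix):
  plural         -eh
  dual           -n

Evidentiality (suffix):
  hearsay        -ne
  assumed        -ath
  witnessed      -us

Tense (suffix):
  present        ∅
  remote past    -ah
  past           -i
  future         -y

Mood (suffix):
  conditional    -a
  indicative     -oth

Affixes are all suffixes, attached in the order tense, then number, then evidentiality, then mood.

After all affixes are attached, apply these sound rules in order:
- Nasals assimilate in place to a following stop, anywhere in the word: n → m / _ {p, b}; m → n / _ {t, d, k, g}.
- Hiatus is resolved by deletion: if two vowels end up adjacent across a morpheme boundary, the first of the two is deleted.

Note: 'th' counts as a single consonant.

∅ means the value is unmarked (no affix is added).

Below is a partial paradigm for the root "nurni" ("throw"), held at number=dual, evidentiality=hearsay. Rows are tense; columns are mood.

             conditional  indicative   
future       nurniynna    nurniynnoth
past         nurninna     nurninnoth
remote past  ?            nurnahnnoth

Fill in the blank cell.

Attach tense remote past -ah → nurniah.
Attach number dual -n → nurniahn.
Attach evidentiality hearsay -ne → nurniahnne.
Attach mood conditional -a → nurniahnnea.
Nasal assimilation: no change.
Apply vowel deletion: nurniahnnea → nurnahnna.

nurnahnna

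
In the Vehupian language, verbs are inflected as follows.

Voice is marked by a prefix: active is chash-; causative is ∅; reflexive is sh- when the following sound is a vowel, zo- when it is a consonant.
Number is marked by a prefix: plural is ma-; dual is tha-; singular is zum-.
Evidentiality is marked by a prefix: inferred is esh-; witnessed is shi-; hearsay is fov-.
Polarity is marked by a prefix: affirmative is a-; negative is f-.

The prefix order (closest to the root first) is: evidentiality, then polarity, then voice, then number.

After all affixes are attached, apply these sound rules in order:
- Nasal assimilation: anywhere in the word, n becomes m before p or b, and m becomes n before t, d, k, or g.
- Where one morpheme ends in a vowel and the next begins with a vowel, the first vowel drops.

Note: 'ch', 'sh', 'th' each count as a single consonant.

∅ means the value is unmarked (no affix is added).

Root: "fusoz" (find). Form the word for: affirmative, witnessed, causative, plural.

Attach evidentiality witnessed shi- → shifusoz.
Attach polarity affirmative a- → ashifusoz.
voice = causative: zero marking, form stays ashifusoz.
Attach number plural ma- → maashifusoz.
Nasal assimilation: no change.
Apply vowel deletion: maashifusoz → mashifusoz.

mashifusoz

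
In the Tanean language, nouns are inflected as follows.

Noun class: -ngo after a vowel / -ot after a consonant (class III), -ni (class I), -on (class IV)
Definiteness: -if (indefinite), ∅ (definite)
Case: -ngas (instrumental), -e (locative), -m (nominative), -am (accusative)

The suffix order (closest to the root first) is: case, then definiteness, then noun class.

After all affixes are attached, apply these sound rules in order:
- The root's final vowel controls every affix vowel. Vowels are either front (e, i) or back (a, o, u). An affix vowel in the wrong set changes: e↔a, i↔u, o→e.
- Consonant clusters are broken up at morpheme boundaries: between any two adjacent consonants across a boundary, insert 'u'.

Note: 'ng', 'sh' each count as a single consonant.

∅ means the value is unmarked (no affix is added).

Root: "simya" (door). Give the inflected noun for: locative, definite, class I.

Attach case locative -e → simyae.
definiteness = definite: zero marking, form stays simyae.
Attach noun class class I -ni → simyaeni.
Apply vowel harmony: simyaeni → simyaanu.
Epenthesis: no change.

simyaanu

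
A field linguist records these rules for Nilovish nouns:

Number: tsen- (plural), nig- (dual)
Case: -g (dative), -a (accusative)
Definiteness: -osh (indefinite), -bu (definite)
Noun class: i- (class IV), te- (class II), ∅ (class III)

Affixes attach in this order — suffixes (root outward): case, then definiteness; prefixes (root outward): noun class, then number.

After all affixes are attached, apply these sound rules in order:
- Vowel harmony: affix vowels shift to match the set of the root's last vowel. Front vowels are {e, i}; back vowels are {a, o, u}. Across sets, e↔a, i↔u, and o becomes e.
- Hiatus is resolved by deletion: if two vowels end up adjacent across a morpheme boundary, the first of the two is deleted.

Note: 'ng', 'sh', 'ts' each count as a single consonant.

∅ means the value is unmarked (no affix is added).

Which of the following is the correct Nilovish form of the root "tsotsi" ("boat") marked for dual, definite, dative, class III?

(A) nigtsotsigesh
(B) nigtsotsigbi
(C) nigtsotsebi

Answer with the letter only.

noun class = class III: zero marking, form stays tsotsi.
Attach case dative -g → tsotsig.
Attach number dual nig- → nigtsotsig.
Attach definiteness definite -bu → nigtsotsigbu.
Apply vowel harmony: nigtsotsigbu → nigtsotsigbi.
Vowel deletion: no change.
So the correct form is nigtsotsigbi, option (B).
(A) nigtsotsigesh is wrong: it uses indefinite instead of definite for definiteness.
(C) nigtsotsebi is wrong: it uses accusative instead of dative for case.

B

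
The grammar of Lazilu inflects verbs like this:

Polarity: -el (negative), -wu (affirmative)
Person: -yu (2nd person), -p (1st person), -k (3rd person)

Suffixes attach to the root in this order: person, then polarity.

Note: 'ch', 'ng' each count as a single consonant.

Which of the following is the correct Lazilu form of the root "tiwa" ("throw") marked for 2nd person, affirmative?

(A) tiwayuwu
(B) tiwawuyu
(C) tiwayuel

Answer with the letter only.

Attach person 2nd person -yu → tiwayu.
Attach polarity affirmative -wu → tiwayuwu.
So the correct form is tiwayuwu, option (A).
(B) tiwawuyu is wrong: it has the affixes in the wrong order.
(C) tiwayuel is wrong: it uses negative instead of affirmative for polarity.

A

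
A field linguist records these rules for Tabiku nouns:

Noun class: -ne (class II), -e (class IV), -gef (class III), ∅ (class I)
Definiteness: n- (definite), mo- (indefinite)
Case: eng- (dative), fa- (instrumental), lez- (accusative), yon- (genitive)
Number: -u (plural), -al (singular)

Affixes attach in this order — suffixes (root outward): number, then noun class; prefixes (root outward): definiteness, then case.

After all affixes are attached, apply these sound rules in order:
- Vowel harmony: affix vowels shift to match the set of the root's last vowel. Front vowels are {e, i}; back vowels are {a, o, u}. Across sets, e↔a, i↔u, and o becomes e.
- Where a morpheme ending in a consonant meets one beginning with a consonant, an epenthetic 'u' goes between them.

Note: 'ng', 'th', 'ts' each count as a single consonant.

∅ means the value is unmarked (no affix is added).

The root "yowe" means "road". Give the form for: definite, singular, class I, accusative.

Attach number singular -al → yoweal.
noun class = class I: zero marking, form stays yoweal.
Attach definiteness definite n- → nyoweal.
Attach case accusative lez- → leznyoweal.
Apply vowel harmony: leznyoweal → leznyoweel.
Apply epenthesis: leznyoweel → lezunuyoweel.

lezunuyoweel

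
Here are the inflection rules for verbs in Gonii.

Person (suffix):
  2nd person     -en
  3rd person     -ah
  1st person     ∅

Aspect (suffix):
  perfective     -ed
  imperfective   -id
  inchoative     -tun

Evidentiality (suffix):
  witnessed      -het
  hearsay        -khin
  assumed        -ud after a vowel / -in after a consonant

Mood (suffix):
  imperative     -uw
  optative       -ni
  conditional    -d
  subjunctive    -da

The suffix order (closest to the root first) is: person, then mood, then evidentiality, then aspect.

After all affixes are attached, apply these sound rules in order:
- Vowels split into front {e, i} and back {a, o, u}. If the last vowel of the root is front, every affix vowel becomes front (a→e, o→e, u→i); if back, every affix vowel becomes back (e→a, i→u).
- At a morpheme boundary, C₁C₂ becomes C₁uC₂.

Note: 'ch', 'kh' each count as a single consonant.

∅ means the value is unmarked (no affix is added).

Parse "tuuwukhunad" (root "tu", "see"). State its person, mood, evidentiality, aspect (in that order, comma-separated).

1st person, imperative, hearsay, perfective

Segment: tu-uw-khin-ed.
person: ∅ → 1st person.
mood: -uw → imperative.
evidentiality: -khin → hearsay.
aspect: -ed → perfective.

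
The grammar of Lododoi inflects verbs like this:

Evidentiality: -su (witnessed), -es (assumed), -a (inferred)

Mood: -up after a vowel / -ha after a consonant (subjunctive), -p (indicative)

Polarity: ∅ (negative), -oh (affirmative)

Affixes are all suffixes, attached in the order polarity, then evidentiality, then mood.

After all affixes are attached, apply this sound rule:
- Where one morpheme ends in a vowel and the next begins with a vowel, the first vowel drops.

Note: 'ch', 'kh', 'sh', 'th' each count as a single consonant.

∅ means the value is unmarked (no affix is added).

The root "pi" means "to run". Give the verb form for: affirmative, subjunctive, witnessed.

pohsup

Attach polarity affirmative -oh → pioh.
Attach evidentiality witnessed -su → piohsu.
Attach mood subjunctive -up (after vowel 'u') → piohsuup.
Apply vowel deletion: piohsuup → pohsup.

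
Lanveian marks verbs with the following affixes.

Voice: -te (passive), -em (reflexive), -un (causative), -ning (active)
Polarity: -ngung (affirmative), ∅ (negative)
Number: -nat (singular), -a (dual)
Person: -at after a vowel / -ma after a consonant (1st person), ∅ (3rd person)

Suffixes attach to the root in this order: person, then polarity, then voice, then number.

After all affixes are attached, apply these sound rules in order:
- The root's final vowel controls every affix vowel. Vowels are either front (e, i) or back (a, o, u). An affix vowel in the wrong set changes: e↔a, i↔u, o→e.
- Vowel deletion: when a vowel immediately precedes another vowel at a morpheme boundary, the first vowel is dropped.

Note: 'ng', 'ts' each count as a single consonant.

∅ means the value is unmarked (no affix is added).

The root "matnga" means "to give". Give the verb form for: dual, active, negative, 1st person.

Attach person 1st person -at (after vowel 'a') → matngaat.
polarity = negative: zero marking, form stays matngaat.
Attach voice active -ning → matngaatning.
Attach number dual -a → matngaatninga.
Apply vowel harmony: matngaatninga → matngaatnunga.
Apply vowel deletion: matngaatnunga → matngatnunga.

matngatnunga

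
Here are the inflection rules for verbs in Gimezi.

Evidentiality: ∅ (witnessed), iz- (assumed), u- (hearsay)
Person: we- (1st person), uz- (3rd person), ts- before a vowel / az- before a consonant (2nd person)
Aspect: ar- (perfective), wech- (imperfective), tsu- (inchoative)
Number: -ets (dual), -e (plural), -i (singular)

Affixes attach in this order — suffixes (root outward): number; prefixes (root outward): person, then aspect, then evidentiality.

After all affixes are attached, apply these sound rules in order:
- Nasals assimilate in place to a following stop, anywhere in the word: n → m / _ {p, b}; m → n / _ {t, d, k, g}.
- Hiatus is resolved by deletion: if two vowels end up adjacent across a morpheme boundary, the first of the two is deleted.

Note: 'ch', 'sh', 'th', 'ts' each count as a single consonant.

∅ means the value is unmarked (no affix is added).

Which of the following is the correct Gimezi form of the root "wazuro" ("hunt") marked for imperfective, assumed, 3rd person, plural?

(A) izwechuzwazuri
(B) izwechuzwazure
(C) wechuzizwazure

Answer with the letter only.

B

Attach number plural -e → wazuroe.
Attach person 3rd person uz- → uzwazuroe.
Attach aspect imperfective wech- → wechuzwazuroe.
Attach evidentiality assumed iz- → izwechuzwazuroe.
Nasal assimilation: no change.
Apply vowel deletion: izwechuzwazuroe → izwechuzwazure.
So the correct form is izwechuzwazure, option (B).
(C) wechuzizwazure is wrong: it has the affixes in the wrong order.
(A) izwechuzwazuri is wrong: it uses singular instead of plural for number.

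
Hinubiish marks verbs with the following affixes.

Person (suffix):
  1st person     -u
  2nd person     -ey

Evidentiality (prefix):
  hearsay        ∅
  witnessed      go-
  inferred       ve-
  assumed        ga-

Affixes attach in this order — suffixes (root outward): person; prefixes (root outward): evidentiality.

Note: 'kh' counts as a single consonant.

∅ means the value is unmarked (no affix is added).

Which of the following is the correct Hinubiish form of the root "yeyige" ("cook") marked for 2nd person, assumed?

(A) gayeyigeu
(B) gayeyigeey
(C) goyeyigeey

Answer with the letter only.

B

Attach evidentiality assumed ga- → gayeyige.
Attach person 2nd person -ey → gayeyigeey.
So the correct form is gayeyigeey, option (B).
(A) gayeyigeu is wrong: it uses 1st person instead of 2nd person for person.
(C) goyeyigeey is wrong: it uses witnessed instead of assumed for evidentiality.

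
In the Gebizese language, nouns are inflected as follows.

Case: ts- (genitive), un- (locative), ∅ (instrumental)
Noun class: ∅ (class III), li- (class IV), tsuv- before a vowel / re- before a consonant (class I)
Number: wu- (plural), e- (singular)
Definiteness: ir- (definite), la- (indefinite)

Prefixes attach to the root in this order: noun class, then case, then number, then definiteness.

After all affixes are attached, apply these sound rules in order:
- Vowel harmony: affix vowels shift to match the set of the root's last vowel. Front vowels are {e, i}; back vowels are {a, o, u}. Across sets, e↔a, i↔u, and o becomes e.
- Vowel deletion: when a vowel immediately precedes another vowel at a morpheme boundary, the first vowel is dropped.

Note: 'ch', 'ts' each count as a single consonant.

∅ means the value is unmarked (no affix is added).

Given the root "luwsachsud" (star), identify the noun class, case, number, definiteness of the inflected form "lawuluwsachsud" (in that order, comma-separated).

Segment: la-wu-luwsachsud.
noun class: ∅ → class III.
case: ∅ → instrumental.
number: wu- → plural.
definiteness: la- → indefinite.

class III, instrumental, plural, indefinite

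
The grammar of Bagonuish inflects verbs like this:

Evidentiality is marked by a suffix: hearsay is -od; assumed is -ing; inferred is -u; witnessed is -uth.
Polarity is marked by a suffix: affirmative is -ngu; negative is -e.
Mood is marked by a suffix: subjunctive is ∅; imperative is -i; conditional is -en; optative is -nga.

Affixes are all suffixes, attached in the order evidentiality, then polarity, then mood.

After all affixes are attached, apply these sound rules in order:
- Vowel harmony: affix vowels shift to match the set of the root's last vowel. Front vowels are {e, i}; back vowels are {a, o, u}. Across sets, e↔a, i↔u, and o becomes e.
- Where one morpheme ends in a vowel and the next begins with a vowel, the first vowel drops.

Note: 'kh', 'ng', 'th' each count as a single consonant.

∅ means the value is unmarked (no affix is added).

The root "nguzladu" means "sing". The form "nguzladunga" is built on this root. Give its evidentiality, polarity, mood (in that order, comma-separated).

assumed, negative, subjunctive

Segment: nguzladu-ing-e.
evidentiality: -ing → assumed.
polarity: -e → negative.
mood: ∅ → subjunctive.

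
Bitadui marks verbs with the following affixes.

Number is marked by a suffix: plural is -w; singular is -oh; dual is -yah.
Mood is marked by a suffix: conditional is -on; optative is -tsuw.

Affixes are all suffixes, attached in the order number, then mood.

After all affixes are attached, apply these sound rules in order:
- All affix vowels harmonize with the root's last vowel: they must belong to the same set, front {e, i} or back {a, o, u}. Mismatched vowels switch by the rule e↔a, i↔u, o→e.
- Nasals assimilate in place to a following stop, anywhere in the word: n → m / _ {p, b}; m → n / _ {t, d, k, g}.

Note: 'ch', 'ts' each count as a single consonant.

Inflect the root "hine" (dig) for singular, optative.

Attach number singular -oh → hineoh.
Attach mood optative -tsuw → hineohtsuw.
Apply vowel harmony: hineohtsuw → hineehtsiw.
Nasal assimilation: no change.

hineehtsiw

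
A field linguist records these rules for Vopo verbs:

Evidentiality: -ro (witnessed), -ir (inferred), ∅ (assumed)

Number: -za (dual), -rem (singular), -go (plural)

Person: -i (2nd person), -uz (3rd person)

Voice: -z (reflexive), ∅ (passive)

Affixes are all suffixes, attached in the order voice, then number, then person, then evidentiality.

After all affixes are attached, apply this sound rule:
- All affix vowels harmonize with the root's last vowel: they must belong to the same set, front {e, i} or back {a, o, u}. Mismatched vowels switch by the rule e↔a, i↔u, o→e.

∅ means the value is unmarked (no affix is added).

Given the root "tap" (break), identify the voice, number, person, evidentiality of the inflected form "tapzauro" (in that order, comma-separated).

Segment: tap-za-i-ro.
voice: ∅ → passive.
number: -za → dual.
person: -i → 2nd person.
evidentiality: -ro → witnessed.

passive, dual, 2nd person, witnessed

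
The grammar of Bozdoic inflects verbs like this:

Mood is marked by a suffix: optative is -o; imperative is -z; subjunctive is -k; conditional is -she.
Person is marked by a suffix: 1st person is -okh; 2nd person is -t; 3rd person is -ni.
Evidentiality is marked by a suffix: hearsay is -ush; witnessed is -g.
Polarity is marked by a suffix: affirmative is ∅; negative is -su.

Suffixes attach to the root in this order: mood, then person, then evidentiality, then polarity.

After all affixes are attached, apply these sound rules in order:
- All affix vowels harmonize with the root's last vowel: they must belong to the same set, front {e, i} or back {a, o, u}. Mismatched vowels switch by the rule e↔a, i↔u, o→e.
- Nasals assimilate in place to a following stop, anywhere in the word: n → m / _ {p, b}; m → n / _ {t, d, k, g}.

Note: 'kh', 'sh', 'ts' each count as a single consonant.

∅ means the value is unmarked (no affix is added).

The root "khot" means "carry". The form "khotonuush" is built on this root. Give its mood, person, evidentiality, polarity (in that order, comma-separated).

Segment: khot-o-ni-ush.
mood: -o → optative.
person: -ni → 3rd person.
evidentiality: -ush → hearsay.
polarity: ∅ → affirmative.

optative, 3rd person, hearsay, affirmative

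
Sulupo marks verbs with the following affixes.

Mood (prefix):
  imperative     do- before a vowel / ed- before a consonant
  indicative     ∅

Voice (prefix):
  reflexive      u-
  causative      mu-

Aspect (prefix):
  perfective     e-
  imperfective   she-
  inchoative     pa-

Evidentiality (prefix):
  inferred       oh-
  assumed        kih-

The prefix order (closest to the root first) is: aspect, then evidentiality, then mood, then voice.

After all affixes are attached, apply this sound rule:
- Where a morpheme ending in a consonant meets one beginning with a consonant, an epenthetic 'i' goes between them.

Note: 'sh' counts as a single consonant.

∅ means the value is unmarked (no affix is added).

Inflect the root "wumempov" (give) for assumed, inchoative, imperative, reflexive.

Attach aspect inchoative pa- → pawumempov.
Attach evidentiality assumed kih- → kihpawumempov.
Attach mood imperative ed- (before consonant 'k') → edkihpawumempov.
Attach voice reflexive u- → uedkihpawumempov.
Apply epenthesis: uedkihpawumempov → uedikihipawumempov.

uedikihipawumempov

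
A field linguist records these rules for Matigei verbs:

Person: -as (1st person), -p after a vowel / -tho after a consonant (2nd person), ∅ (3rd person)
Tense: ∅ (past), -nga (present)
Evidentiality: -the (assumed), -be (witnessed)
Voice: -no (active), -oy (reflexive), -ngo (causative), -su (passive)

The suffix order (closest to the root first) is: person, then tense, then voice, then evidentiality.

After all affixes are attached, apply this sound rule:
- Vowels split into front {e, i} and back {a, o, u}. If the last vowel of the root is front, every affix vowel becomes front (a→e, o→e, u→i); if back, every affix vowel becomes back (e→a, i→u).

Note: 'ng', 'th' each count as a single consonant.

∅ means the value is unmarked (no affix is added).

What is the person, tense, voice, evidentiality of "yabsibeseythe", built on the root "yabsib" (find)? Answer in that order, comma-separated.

1st person, past, reflexive, assumed

Segment: yabsib-as-oy-the.
person: -as → 1st person.
tense: ∅ → past.
voice: -oy → reflexive.
evidentiality: -the → assumed.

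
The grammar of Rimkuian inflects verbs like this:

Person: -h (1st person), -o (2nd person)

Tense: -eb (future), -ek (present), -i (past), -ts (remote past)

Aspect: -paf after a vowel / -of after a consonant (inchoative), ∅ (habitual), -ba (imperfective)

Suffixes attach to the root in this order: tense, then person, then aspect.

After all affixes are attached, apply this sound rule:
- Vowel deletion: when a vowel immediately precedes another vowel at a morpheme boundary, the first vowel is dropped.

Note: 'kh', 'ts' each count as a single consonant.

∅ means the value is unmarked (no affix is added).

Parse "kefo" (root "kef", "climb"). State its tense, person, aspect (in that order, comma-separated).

Segment: kef-i-o.
tense: -i → past.
person: -o → 2nd person.
aspect: ∅ → habitual.

past, 2nd person, habitual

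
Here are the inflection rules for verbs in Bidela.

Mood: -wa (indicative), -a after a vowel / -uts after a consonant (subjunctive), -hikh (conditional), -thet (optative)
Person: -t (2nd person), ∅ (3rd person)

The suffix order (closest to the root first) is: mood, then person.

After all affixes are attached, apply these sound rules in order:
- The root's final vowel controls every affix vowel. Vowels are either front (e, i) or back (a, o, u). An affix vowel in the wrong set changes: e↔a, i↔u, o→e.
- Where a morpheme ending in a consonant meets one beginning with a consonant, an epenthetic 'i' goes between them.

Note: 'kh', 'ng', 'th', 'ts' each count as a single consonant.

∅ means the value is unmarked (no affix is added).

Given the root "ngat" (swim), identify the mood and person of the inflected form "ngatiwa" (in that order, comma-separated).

Segment: ngat-wa.
mood: -wa → indicative.
person: ∅ → 3rd person.

indicative, 3rd person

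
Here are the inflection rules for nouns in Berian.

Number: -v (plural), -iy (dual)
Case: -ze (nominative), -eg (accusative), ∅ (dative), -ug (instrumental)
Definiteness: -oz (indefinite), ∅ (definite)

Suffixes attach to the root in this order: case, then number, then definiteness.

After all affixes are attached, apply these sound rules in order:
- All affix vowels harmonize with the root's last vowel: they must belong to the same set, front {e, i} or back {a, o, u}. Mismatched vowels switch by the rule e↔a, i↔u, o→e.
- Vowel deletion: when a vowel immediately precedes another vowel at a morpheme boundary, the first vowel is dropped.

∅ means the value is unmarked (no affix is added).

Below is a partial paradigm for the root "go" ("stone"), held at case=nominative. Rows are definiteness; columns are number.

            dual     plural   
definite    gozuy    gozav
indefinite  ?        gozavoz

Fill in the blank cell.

Attach case nominative -ze → goze.
Attach number dual -iy → gozeiy.
Attach definiteness indefinite -oz → gozeiyoz.
Apply vowel harmony: gozeiyoz → gozauyoz.
Apply vowel deletion: gozauyoz → gozuyoz.

gozuyoz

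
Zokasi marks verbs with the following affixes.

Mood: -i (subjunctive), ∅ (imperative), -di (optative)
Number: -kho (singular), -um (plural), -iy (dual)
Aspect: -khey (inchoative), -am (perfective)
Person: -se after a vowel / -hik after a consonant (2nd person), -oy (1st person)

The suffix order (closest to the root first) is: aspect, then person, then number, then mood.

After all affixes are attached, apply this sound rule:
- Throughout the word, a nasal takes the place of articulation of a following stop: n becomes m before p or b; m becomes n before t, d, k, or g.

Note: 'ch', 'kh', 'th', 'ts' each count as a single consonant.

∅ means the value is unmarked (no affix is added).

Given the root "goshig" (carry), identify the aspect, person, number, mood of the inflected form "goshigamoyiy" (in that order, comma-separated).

perfective, 1st person, dual, imperative

Segment: goshig-am-oy-iy.
aspect: -am → perfective.
person: -oy → 1st person.
number: -iy → dual.
mood: ∅ → imperative.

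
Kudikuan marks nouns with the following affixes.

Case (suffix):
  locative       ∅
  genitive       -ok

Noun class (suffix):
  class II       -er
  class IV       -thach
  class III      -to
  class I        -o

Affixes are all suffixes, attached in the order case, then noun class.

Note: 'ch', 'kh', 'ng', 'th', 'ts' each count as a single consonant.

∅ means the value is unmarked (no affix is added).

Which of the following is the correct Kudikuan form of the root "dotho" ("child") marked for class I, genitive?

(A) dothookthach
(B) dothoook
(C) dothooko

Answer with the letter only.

Attach case genitive -ok → dothook.
Attach noun class class I -o → dothooko.
So the correct form is dothooko, option (C).
(B) dothoook is wrong: it has the affixes in the wrong order.
(A) dothookthach is wrong: it uses class IV instead of class I for noun class.

C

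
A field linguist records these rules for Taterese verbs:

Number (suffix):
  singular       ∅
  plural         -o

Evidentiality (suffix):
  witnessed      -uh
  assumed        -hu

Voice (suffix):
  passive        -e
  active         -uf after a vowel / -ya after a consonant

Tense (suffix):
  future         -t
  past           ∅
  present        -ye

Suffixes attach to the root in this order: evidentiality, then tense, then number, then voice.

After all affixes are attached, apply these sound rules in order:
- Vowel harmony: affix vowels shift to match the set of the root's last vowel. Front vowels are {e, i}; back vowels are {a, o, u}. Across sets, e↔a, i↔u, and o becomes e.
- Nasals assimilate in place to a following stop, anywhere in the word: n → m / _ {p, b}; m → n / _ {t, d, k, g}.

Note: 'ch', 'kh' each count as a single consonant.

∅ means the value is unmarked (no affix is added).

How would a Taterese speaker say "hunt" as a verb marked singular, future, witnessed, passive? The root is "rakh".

rakhuhta

Attach evidentiality witnessed -uh → rakhuh.
Attach tense future -t → rakhuht.
number = singular: zero marking, form stays rakhuht.
Attach voice passive -e → rakhuhte.
Apply vowel harmony: rakhuhte → rakhuhta.
Nasal assimilation: no change.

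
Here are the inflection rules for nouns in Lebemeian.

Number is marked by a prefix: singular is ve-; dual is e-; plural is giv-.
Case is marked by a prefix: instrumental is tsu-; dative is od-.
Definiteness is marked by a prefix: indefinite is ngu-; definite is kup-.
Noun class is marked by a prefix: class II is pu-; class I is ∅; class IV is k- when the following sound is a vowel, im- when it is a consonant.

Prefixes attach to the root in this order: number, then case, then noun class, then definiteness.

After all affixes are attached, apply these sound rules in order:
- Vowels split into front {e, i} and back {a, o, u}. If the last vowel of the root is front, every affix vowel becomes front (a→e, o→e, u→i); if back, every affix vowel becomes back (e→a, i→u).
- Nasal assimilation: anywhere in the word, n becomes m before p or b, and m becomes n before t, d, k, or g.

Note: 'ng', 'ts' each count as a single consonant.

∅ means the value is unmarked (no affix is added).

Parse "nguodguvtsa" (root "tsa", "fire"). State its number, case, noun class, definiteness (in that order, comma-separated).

plural, dative, class I, indefinite

Segment: ngu-od-giv-tsa.
number: giv- → plural.
case: od- → dative.
noun class: ∅ → class I.
definiteness: ngu- → indefinite.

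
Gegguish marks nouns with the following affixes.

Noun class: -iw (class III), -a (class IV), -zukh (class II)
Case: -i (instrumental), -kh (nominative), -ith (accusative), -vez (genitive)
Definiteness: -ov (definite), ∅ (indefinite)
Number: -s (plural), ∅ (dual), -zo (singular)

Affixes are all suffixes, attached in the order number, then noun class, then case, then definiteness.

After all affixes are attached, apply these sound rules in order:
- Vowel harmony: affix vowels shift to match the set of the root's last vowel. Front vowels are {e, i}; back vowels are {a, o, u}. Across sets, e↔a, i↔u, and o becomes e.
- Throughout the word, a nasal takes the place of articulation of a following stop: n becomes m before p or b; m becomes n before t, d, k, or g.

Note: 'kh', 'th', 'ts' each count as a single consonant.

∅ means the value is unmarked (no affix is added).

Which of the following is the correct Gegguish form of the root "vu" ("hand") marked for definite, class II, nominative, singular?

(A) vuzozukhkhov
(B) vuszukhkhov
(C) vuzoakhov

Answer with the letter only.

A

Attach number singular -zo → vuzo.
Attach noun class class II -zukh → vuzozukh.
Attach case nominative -kh → vuzozukhkh.
Attach definiteness definite -ov → vuzozukhkhov.
Vowel harmony: no change.
Nasal assimilation: no change.
So the correct form is vuzozukhkhov, option (A).
(C) vuzoakhov is wrong: it uses class IV instead of class II for noun class.
(B) vuszukhkhov is wrong: it uses plural instead of singular for number.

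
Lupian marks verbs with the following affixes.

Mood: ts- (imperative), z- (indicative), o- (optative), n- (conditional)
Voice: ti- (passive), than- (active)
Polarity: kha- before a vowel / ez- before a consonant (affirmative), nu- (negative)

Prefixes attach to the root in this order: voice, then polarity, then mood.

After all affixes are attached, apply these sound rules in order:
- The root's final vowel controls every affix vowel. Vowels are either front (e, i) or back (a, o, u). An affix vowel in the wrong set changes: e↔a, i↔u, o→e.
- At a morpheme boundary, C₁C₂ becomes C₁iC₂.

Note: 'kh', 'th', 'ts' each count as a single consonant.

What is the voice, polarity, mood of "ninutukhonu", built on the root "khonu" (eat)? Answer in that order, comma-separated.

passive, negative, conditional

Segment: n-nu-ti-khonu.
voice: ti- → passive.
polarity: nu- → negative.
mood: n- → conditional.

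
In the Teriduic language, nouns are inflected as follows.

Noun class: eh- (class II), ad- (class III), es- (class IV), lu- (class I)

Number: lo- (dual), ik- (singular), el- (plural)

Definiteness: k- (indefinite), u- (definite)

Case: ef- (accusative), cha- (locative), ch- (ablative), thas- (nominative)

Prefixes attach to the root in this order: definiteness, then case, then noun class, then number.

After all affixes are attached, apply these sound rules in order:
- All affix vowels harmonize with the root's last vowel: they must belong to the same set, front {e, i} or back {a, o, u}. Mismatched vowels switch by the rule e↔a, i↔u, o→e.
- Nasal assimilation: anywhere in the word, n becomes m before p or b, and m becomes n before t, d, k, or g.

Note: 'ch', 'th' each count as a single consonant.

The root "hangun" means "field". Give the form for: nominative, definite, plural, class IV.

alasthasuhangun

Attach definiteness definite u- → uhangun.
Attach case nominative thas- → thasuhangun.
Attach noun class class IV es- → esthasuhangun.
Attach number plural el- → elesthasuhangun.
Apply vowel harmony: elesthasuhangun → alasthasuhangun.
Nasal assimilation: no change.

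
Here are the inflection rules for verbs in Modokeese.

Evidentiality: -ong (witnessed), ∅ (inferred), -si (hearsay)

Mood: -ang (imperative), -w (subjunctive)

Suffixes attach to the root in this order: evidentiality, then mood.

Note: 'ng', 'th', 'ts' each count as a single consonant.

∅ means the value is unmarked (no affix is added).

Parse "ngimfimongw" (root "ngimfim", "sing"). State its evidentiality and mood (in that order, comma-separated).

witnessed, subjunctive

Segment: ngimfim-ong-w.
evidentiality: -ong → witnessed.
mood: -w → subjunctive.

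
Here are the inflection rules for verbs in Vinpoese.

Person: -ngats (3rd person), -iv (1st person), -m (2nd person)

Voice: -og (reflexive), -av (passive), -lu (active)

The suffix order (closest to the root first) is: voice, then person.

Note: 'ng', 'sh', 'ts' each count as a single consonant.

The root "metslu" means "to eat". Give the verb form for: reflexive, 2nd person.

metsluogm

Attach voice reflexive -og → metsluog.
Attach person 2nd person -m → metsluogm.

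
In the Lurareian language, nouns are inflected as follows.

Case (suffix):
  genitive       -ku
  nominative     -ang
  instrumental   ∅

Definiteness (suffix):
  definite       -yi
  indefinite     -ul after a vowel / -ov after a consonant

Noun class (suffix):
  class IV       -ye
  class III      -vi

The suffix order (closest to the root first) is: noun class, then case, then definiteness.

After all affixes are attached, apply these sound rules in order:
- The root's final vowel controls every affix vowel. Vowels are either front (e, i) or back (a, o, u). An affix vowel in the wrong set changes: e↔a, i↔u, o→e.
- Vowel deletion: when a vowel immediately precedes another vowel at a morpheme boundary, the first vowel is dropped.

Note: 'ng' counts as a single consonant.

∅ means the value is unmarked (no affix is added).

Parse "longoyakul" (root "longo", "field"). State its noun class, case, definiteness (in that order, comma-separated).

class IV, genitive, indefinite

Segment: longo-ye-ku-ul.
noun class: -ye → class IV.
case: -ku → genitive.
definiteness: -ul/ov → indefinite.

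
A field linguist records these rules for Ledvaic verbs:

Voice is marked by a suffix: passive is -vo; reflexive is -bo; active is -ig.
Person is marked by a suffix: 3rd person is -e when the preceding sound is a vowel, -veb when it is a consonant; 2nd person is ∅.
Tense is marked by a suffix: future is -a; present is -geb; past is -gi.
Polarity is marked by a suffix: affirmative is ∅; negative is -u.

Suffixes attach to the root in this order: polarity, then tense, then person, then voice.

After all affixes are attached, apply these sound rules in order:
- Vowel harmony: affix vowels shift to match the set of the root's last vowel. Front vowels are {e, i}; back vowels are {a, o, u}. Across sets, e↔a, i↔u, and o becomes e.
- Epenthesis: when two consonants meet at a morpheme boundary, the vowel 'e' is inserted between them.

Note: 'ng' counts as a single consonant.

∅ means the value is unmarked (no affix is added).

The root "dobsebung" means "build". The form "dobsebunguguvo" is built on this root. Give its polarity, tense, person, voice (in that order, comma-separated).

negative, past, 2nd person, passive

Segment: dobsebung-u-gi-vo.
polarity: -u → negative.
tense: -gi → past.
person: ∅ → 2nd person.
voice: -vo → passive.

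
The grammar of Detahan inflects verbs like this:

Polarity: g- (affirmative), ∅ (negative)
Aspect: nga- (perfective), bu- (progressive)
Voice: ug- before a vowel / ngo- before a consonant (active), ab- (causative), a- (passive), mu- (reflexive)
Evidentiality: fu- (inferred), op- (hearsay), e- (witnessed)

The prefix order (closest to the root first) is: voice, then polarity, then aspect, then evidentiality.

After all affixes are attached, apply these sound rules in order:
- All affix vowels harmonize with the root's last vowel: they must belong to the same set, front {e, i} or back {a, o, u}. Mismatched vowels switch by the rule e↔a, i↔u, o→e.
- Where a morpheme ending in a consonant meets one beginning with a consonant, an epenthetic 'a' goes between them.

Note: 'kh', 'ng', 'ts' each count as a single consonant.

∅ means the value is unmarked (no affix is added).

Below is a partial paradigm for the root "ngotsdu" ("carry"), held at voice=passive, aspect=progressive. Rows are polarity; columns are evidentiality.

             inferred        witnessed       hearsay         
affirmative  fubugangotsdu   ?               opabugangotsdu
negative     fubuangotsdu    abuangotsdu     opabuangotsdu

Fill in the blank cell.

Attach voice passive a- → angotsdu.
Attach polarity affirmative g- → gangotsdu.
Attach aspect progressive bu- → bugangotsdu.
Attach evidentiality witnessed e- → ebugangotsdu.
Apply vowel harmony: ebugangotsdu → abugangotsdu.
Epenthesis: no change.

abugangotsdu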